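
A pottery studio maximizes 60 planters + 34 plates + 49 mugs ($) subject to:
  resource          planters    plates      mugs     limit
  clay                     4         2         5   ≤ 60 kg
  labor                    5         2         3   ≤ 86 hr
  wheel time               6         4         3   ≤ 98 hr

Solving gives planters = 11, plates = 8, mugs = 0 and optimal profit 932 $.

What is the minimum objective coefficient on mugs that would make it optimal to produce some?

57

Check each constraint at x*: clay 60/60 (tight); labor 71/86 (slack 15); wheel time 98/98 (tight).
Since labor is not tight, its dual is 0.
From A_Bᵀ y = c: 4·y_clay + 6·y_wheel time = 60; 2·y_clay + 4·y_wheel time = 34.
→ y_clay = 9 and y_wheel time = 4.
mugs enters the basis when its profit ≥ yᵀa₃ = 9·5 + 4·3 = 57.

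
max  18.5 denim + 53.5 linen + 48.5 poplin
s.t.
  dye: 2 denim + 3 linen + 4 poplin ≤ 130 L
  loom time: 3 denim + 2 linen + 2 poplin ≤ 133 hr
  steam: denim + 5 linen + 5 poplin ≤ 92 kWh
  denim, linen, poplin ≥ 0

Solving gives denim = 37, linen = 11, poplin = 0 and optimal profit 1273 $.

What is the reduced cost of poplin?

At the optimum: dye uses 107 of 130 (slack = 23); loom time uses 133 of 133 (binding); steam uses 92 of 92 (binding).
Slack constraints have shadow price 0 (complementary slackness).
From A_Bᵀ y = c: 3·y_loom time + 1·y_steam = 18.5; 2·y_loom time + 5·y_steam = 53.5.
This yields shadow prices y_loom time = 3, y_steam = 9.5.
Reduced cost of poplin: c₃ − yᵀa₃ = 48.5 − (3·2 + 9.5·5) = 48.5 − 53.5 = -5.

-5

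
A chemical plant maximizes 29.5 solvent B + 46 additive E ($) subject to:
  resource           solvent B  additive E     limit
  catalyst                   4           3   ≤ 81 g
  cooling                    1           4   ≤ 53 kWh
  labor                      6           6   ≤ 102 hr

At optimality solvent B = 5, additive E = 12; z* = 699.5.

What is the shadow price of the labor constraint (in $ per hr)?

4

At the optimum: catalyst uses 56 of 81 (slack = 25); cooling uses 53 of 53 (binding); labor uses 102 of 102 (binding).
Since catalyst is not tight, its dual is 0.
Dual feasibility on the basic columns requires 1·y_cooling + 6·y_labor = 29.5, 4·y_cooling + 6·y_labor = 46.
This yields shadow prices y_cooling = 5.5, y_labor = 4.
Shadow price of labor = 4.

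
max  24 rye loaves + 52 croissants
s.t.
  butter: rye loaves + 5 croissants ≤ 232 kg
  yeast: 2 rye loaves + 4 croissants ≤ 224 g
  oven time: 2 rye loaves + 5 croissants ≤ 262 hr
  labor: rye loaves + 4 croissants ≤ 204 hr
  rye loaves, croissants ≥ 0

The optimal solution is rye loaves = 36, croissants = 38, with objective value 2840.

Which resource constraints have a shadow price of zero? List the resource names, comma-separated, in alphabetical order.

butter, labor

butter: 226/232 (slack 6)
yeast: 224/224 (binding)
oven time: 262/262 (binding)
labor: 188/204 (slack 16)
By complementary slackness, a constraint with positive slack has shadow price 0 → butter, labor.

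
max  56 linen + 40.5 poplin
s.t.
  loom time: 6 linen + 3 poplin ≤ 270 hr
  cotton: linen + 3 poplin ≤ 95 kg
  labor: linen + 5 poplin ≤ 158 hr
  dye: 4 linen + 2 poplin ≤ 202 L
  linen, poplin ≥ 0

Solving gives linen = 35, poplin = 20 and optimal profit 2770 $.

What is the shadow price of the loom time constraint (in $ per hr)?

At the optimum: loom time uses 270 of 270 (binding); cotton uses 95 of 95 (binding); labor uses 135 of 158 (slack = 23); dye uses 180 of 202 (slack = 22).
By complementary slackness, y = 0 for the non-binding constraints.
The binding rows give the dual system: 6·y_loom time + 1·y_cotton = 56 and 3·y_loom time + 3·y_cotton = 40.5.
This yields shadow prices y_loom time = 8.5, y_cotton = 5.
Shadow price of loom time = 8.5.

8.5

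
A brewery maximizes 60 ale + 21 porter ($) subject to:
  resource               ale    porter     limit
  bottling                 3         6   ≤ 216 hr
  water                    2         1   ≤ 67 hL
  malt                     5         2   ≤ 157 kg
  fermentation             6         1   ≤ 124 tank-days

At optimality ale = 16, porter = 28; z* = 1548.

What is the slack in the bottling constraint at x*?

bottling used = 3·16 + 6·28 = 216; slack = 216 − 216 = 0.

0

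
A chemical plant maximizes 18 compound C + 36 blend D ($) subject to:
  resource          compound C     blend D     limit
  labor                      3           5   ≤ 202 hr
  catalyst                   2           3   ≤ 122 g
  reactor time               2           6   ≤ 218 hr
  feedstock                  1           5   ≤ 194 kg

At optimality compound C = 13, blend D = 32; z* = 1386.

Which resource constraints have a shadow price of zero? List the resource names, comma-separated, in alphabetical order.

feedstock, labor

labor: 199/202 (slack 3)
catalyst: 122/122 (binding)
reactor time: 218/218 (binding)
feedstock: 173/194 (slack 21)
By complementary slackness, a constraint with positive slack has shadow price 0 → feedstock, labor.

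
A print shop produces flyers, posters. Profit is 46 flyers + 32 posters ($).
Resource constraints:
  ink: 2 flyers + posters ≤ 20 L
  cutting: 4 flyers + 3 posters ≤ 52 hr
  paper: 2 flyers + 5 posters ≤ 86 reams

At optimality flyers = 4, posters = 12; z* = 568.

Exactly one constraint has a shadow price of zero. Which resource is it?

paper

ink: 20/20 (binding)
cutting: 52/52 (binding)
paper: 68/86 (slack 18)
By complementary slackness, a constraint with positive slack has shadow price 0 → paper.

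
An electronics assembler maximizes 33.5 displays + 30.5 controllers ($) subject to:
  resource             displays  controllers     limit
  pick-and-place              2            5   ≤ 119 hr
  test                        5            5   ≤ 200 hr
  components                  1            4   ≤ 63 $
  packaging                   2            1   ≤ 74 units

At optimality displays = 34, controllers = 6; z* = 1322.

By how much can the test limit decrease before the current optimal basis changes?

Binding constraints: test, packaging. The basis is B = [[5,5],[2,1]] with det -5.
Per unit decrease in test, x* moves by d = (0.2, -0.4).
The basis stays optimal until controllers reaches 0; allowable decrease = 15 hr.

15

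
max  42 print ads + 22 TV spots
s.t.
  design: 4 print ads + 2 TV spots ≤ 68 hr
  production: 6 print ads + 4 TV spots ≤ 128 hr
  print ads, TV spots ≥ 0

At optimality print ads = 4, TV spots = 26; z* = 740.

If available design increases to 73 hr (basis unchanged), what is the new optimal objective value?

Both design and production are binding at x*.
Dual feasibility on the basic columns requires 4·y_design + 6·y_production = 42, 2·y_design + 4·y_production = 22.
Solving: y_design = 9, y_production = 1.
Δz = y_design·Δb = 9 × (5) = 45, so new z* = 740 + 45 = 785.

785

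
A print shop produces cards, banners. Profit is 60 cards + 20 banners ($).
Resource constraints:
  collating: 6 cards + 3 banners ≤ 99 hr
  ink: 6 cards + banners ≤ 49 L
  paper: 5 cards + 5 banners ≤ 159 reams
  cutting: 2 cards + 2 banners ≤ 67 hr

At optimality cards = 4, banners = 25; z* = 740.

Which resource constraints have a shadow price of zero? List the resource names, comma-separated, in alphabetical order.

cutting, paper

collating: 99/99 (binding)
ink: 49/49 (binding)
paper: 145/159 (slack 14)
cutting: 58/67 (slack 9)
By complementary slackness, a constraint with positive slack has shadow price 0 → cutting, paper.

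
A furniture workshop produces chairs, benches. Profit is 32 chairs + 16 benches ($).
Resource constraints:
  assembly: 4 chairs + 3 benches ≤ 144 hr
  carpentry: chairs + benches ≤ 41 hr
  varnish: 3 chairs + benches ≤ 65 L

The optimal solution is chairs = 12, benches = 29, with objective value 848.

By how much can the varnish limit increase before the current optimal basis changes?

Binding constraints: carpentry, varnish. The basis is B = [[1,1],[3,1]] with det -2.
Per unit increase in varnish, x* moves by d = (0.5, -0.5).
The basis stays optimal until assembly becomes binding; allowable increase = 18 L.

18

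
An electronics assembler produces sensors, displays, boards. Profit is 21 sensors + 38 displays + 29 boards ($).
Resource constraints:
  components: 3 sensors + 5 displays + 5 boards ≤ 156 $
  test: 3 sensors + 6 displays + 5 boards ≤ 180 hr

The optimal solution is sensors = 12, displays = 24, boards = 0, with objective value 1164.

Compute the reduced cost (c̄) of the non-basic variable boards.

Check each constraint at x*: components 156/156 (tight); test 180/180 (tight).
From A_Bᵀ y = c: 3·y_components + 3·y_test = 21; 5·y_components + 6·y_test = 38.
→ y_components = 4 and y_test = 3.
Reduced cost of boards: c₃ − yᵀa₃ = 29 − (4·5 + 3·5) = 29 − 35 = -6.

-6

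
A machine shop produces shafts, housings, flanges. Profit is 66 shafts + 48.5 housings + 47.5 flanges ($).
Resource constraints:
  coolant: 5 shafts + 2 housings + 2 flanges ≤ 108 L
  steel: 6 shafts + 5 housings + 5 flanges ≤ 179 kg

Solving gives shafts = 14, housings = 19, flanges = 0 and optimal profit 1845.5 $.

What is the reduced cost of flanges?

Both coolant and steel are binding at x*.
From A_Bᵀ y = c: 5·y_coolant + 6·y_steel = 66; 2·y_coolant + 5·y_steel = 48.5.
→ y_coolant = 3 and y_steel = 8.5.
Reduced cost of flanges: c₃ − yᵀa₃ = 47.5 − (3·2 + 8.5·5) = 47.5 − 48.5 = -1.

-1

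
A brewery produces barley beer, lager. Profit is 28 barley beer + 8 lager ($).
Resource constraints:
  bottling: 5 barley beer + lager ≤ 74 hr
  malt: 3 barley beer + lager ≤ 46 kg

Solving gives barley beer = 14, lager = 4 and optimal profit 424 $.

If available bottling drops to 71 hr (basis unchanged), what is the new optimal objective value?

At the optimum: bottling uses 74 of 74 (binding); malt uses 46 of 46 (binding).
The binding rows give the dual system: 5·y_bottling + 3·y_malt = 28 and 1·y_bottling + 1·y_malt = 8.
→ y_bottling = 2 and y_malt = 6.
Δz = y_bottling·Δb = 2 × (-3) = -6, so new z* = 424 − 6 = 418.

418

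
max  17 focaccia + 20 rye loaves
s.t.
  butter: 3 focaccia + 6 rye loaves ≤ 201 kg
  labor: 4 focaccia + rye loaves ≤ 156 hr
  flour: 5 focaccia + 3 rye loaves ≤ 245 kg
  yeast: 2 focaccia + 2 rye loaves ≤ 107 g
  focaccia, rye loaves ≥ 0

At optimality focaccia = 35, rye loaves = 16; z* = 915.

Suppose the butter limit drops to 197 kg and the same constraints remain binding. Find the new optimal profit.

903

At the optimum: butter uses 201 of 201 (binding); labor uses 156 of 156 (binding); flour uses 223 of 245 (slack = 22); yeast uses 102 of 107 (slack = 5).
By complementary slackness, y = 0 for the non-binding constraints.
Dual feasibility on the basic columns requires 3·y_butter + 4·y_labor = 17, 6·y_butter + 1·y_labor = 20.
This yields shadow prices y_butter = 3, y_labor = 2.
Δz = y_butter·Δb = 3 × (-4) = -12, so new z* = 915 − 12 = 903.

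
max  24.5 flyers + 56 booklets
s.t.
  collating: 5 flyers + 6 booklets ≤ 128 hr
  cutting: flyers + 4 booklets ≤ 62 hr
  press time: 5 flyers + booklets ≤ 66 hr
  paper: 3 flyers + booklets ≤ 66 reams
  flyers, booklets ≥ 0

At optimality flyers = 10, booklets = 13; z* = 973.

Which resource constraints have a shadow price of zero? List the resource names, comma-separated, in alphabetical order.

paper, press time

collating: 128/128 (binding)
cutting: 62/62 (binding)
press time: 63/66 (slack 3)
paper: 43/66 (slack 23)
By complementary slackness, a constraint with positive slack has shadow price 0 → paper, press time.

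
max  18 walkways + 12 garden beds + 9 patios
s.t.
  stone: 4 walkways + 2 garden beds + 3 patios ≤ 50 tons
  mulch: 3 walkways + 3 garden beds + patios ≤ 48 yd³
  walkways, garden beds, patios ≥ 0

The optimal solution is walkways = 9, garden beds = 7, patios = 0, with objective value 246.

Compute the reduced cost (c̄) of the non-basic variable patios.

Check each constraint at x*: stone 50/50 (tight); mulch 48/48 (tight).
The binding rows give the dual system: 4·y_stone + 3·y_mulch = 18 and 2·y_stone + 3·y_mulch = 12.
This yields shadow prices y_stone = 3, y_mulch = 2.
Reduced cost of patios: c₃ − yᵀa₃ = 9 − (3·3 + 2·1) = 9 − 11 = -2.

-2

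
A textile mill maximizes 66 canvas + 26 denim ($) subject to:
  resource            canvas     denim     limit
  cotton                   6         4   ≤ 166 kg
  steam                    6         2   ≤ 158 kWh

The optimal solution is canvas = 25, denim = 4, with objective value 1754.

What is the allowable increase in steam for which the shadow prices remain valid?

8

Binding constraints: cotton, steam. The basis is B = [[6,4],[6,2]] with det -12.
Per unit increase in steam, x* moves by d = (0.3333, -0.5).
The basis stays optimal until denim reaches 0; allowable increase = 8 kWh.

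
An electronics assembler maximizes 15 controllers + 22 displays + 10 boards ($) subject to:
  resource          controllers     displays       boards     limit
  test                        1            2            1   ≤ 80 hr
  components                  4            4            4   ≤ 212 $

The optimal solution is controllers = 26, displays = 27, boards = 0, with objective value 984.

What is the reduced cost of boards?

-5

At the optimum: test uses 80 of 80 (binding); components uses 212 of 212 (binding).
The binding rows give the dual system: 1·y_test + 4·y_components = 15 and 2·y_test + 4·y_components = 22.
→ y_test = 7 and y_components = 2.
Reduced cost of boards: c₃ − yᵀa₃ = 10 − (7·1 + 2·4) = 10 − 15 = -5.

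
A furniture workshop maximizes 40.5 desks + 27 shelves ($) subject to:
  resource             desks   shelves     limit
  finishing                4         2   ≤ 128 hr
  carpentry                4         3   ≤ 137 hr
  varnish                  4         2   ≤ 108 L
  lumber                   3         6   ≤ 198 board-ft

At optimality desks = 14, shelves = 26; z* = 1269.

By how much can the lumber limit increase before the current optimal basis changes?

13.5

Binding constraints: varnish, lumber. The basis is B = [[4,2],[3,6]] with det 18.
Per unit increase in lumber, x* moves by d = (-0.1111, 0.2222).
The basis stays optimal until carpentry becomes binding; allowable increase = 13.5 board-ft.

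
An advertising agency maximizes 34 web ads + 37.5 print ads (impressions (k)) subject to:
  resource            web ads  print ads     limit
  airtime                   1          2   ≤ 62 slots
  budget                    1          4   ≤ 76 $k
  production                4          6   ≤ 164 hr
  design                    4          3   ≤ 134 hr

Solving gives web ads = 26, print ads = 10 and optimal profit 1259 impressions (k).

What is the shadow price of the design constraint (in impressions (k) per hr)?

At the optimum: airtime uses 46 of 62 (slack = 16); budget uses 66 of 76 (slack = 10); production uses 164 of 164 (binding); design uses 134 of 134 (binding).
Slack constraints have shadow price 0 (complementary slackness).
From A_Bᵀ y = c: 4·y_production + 4·y_design = 34; 6·y_production + 3·y_design = 37.5.
This yields shadow prices y_production = 4, y_design = 4.5.
Shadow price of design = 4.5.

4.5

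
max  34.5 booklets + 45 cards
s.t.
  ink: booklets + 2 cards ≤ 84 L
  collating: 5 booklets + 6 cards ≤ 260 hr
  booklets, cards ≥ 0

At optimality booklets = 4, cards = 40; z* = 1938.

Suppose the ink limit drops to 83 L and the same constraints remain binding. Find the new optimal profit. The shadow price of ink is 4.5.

Δb = -1, so new z* = 1938 + (4.5)·(-1) = 1938 − 4.5 = 1933.5.

1933.5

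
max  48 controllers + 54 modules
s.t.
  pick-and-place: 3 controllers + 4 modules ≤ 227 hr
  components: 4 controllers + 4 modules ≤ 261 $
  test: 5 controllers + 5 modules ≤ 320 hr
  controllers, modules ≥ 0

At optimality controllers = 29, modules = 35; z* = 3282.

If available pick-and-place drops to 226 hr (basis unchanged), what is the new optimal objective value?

3276

Check each constraint at x*: pick-and-place 227/227 (tight); components 256/261 (slack 5); test 320/320 (tight).
Since components is not tight, its dual is 0.
Dual feasibility on the basic columns requires 3·y_pick-and-place + 5·y_test = 48, 4·y_pick-and-place + 5·y_test = 54.
Solving: y_pick-and-place = 6, y_test = 6.
Δz = y_pick-and-place·Δb = 6 × (-1) = -6, so new z* = 3282 − 6 = 3276.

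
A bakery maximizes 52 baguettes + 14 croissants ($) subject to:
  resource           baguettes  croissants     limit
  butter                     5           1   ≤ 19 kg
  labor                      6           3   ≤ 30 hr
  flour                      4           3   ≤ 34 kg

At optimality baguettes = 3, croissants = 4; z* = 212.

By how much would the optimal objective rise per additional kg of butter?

Check each constraint at x*: butter 19/19 (tight); labor 30/30 (tight); flour 24/34 (slack 10).
By complementary slackness, y = 0 for the non-binding constraint.
From A_Bᵀ y = c: 5·y_butter + 6·y_labor = 52; 1·y_butter + 3·y_labor = 14.
Solving: y_butter = 8, y_labor = 2.
Shadow price of butter = 8.

8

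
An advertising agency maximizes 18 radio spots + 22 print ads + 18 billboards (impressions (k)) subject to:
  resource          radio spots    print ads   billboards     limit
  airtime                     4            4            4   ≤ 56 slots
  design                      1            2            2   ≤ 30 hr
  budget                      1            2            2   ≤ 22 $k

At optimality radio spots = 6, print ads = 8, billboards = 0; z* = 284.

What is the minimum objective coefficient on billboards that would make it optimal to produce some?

22

Check each constraint at x*: airtime 56/56 (tight); design 22/30 (slack 8); budget 22/22 (tight).
Since design is not tight, its dual is 0.
From A_Bᵀ y = c: 4·y_airtime + 1·y_budget = 18; 4·y_airtime + 2·y_budget = 22.
Solving: y_airtime = 3.5, y_budget = 4.
billboards enters the basis when its profit ≥ yᵀa₃ = 3.5·4 + 4·2 = 22.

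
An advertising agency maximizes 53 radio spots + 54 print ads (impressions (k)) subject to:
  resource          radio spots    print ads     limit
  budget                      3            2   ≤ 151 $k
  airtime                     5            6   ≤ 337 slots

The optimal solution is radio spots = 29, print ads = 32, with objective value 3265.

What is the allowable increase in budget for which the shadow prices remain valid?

Binding constraints: budget, airtime. The basis is B = [[3,2],[5,6]] with det 8.
Per unit increase in budget, x* moves by d = (0.75, -0.625).
The basis stays optimal until print ads reaches 0; allowable increase = 51.2 $k.

51.2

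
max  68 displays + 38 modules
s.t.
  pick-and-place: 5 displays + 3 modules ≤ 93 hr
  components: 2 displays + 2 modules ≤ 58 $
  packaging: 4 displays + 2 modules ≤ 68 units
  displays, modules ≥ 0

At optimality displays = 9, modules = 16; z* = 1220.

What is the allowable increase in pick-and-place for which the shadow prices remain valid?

Binding constraints: pick-and-place, packaging. The basis is B = [[5,3],[4,2]] with det -2.
Per unit increase in pick-and-place, x* moves by d = (-1, 2).
The basis stays optimal until components becomes binding; allowable increase = 4 hr.

4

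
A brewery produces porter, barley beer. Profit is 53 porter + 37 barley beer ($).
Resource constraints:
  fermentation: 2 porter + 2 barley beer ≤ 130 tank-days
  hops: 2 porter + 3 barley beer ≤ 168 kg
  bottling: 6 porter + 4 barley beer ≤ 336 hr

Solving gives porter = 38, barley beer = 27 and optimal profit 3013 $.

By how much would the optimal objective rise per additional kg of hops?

Check each constraint at x*: fermentation 130/130 (tight); hops 157/168 (slack 11); bottling 336/336 (tight).
Slack constraints have shadow price 0 (complementary slackness).
From A_Bᵀ y = c: 2·y_fermentation + 6·y_bottling = 53; 2·y_fermentation + 4·y_bottling = 37.
This yields shadow prices y_fermentation = 2.5, y_bottling = 8.
Shadow price of hops = 0.

0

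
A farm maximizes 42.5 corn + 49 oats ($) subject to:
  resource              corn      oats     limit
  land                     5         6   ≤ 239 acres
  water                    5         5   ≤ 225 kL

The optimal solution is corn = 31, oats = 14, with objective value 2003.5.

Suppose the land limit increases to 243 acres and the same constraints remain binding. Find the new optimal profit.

2029.5

Check each constraint at x*: land 239/239 (tight); water 225/225 (tight).
The binding rows give the dual system: 5·y_land + 5·y_water = 42.5 and 6·y_land + 5·y_water = 49.
→ y_land = 6.5 and y_water = 2.
Δz = y_land·Δb = 6.5 × (4) = 26, so new z* = 2003.5 + 26 = 2029.5.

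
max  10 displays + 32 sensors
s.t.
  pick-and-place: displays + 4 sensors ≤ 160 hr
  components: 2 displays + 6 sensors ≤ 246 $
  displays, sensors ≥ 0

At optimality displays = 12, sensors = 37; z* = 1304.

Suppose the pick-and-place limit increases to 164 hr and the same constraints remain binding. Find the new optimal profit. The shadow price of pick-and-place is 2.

Δb = 4, so new z* = 1304 + (2)·(4) = 1304 + 8 = 1312.

1312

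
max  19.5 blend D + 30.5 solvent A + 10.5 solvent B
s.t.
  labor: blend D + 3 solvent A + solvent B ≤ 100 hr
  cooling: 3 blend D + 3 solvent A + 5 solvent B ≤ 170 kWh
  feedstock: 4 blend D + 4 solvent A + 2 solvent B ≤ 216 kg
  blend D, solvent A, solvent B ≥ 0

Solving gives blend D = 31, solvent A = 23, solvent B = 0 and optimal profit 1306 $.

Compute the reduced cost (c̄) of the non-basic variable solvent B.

Check each constraint at x*: labor 100/100 (tight); cooling 162/170 (slack 8); feedstock 216/216 (tight).
By complementary slackness, y = 0 for the non-binding constraint.
The binding rows give the dual system: 1·y_labor + 4·y_feedstock = 19.5 and 3·y_labor + 4·y_feedstock = 30.5.
Solving: y_labor = 5.5, y_feedstock = 3.5.
Reduced cost of solvent B: c₃ − yᵀa₃ = 10.5 − (5.5·1 + 3.5·2) = 10.5 − 12.5 = -2.

-2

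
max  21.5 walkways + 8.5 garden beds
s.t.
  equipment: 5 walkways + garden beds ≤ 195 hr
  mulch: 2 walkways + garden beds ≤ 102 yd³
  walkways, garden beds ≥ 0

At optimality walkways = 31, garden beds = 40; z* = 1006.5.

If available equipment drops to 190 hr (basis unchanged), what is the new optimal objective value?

999

Check each constraint at x*: equipment 195/195 (tight); mulch 102/102 (tight).
From A_Bᵀ y = c: 5·y_equipment + 2·y_mulch = 21.5; 1·y_equipment + 1·y_mulch = 8.5.
This yields shadow prices y_equipment = 1.5, y_mulch = 7.
Δz = y_equipment·Δb = 1.5 × (-5) = -7.5, so new z* = 1006.5 − 7.5 = 999.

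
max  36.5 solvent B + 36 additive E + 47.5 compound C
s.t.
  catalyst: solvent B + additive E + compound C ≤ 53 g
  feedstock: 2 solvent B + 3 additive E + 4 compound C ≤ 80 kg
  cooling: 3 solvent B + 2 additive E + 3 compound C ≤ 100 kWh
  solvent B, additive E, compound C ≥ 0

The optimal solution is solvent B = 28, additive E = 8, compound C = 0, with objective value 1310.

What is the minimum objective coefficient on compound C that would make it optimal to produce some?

Binding: feedstock and cooling. Non-binding: catalyst (17 unused).
Since catalyst is not tight, its dual is 0.
From A_Bᵀ y = c: 2·y_feedstock + 3·y_cooling = 36.5; 3·y_feedstock + 2·y_cooling = 36.
Solving: y_feedstock = 7, y_cooling = 7.5.
compound C enters the basis when its profit ≥ yᵀa₃ = 7·4 + 7.5·3 = 50.5.

50.5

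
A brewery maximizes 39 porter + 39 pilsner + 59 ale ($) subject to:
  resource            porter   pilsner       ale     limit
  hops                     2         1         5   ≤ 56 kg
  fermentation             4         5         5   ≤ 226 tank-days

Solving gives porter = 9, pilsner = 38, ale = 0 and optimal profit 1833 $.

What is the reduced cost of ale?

-6

Check each constraint at x*: hops 56/56 (tight); fermentation 226/226 (tight).
The binding rows give the dual system: 2·y_hops + 4·y_fermentation = 39 and 1·y_hops + 5·y_fermentation = 39.
→ y_hops = 6.5 and y_fermentation = 6.5.
Reduced cost of ale: c₃ − yᵀa₃ = 59 − (6.5·5 + 6.5·5) = 59 − 65 = -6.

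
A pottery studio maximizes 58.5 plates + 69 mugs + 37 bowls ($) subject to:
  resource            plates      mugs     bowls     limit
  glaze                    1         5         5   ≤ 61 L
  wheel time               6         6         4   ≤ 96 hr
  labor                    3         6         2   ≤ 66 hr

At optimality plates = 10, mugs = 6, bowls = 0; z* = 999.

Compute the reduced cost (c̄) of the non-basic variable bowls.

-2

At the optimum: glaze uses 40 of 61 (slack = 21); wheel time uses 96 of 96 (binding); labor uses 66 of 66 (binding).
By complementary slackness, y = 0 for the non-binding constraint.
The binding rows give the dual system: 6·y_wheel time + 3·y_labor = 58.5 and 6·y_wheel time + 6·y_labor = 69.
Solving: y_wheel time = 8, y_labor = 3.5.
Reduced cost of bowls: c₃ − yᵀa₃ = 37 − (8·4 + 3.5·2) = 37 − 39 = -2.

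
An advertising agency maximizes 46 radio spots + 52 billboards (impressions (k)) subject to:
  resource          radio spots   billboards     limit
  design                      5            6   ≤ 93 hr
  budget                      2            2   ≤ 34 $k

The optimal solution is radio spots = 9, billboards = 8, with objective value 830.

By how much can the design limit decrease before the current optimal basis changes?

Binding constraints: design, budget. The basis is B = [[5,6],[2,2]] with det -2.
Per unit decrease in design, x* moves by d = (1, -1).
The basis stays optimal until billboards reaches 0; allowable decrease = 8 hr.

8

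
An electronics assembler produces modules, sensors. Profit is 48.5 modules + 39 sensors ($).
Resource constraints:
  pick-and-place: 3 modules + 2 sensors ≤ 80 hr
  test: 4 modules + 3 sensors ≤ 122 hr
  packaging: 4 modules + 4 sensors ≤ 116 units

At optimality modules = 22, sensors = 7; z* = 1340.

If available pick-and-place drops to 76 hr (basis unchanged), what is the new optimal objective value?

At the optimum: pick-and-place uses 80 of 80 (binding); test uses 109 of 122 (slack = 13); packaging uses 116 of 116 (binding).
Slack constraints have shadow price 0 (complementary slackness).
The binding rows give the dual system: 3·y_pick-and-place + 4·y_packaging = 48.5 and 2·y_pick-and-place + 4·y_packaging = 39.
This yields shadow prices y_pick-and-place = 9.5, y_packaging = 5.
Δz = y_pick-and-place·Δb = 9.5 × (-4) = -38, so new z* = 1340 − 38 = 1302.

1302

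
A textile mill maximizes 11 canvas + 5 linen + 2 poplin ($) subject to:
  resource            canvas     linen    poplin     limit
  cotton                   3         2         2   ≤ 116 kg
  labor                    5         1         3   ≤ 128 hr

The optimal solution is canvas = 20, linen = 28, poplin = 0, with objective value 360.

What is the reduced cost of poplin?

Check each constraint at x*: cotton 116/116 (tight); labor 128/128 (tight).
From A_Bᵀ y = c: 3·y_cotton + 5·y_labor = 11; 2·y_cotton + 1·y_labor = 5.
Solving: y_cotton = 2, y_labor = 1.
Reduced cost of poplin: c₃ − yᵀa₃ = 2 − (2·2 + 1·3) = 2 − 7 = -5.

-5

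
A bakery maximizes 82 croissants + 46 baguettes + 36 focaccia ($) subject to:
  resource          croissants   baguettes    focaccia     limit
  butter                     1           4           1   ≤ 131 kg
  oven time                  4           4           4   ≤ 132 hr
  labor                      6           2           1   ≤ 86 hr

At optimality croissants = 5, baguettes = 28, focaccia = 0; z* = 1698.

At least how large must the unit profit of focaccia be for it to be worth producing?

37

Check each constraint at x*: butter 117/131 (slack 14); oven time 132/132 (tight); labor 86/86 (tight).
Since butter is not tight, its dual is 0.
Dual feasibility on the basic columns requires 4·y_oven time + 6·y_labor = 82, 4·y_oven time + 2·y_labor = 46.
→ y_oven time = 7 and y_labor = 9.
focaccia enters the basis when its profit ≥ yᵀa₃ = 7·4 + 9·1 = 37.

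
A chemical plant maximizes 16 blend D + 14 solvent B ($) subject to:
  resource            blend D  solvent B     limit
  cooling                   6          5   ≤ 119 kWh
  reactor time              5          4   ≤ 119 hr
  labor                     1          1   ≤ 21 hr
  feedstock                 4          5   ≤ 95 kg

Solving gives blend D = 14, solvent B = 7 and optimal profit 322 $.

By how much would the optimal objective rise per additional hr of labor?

At the optimum: cooling uses 119 of 119 (binding); reactor time uses 98 of 119 (slack = 21); labor uses 21 of 21 (binding); feedstock uses 91 of 95 (slack = 4).
By complementary slackness, y = 0 for the non-binding constraints.
From A_Bᵀ y = c: 6·y_cooling + 1·y_labor = 16; 5·y_cooling + 1·y_labor = 14.
→ y_cooling = 2 and y_labor = 4.
Shadow price of labor = 4.

4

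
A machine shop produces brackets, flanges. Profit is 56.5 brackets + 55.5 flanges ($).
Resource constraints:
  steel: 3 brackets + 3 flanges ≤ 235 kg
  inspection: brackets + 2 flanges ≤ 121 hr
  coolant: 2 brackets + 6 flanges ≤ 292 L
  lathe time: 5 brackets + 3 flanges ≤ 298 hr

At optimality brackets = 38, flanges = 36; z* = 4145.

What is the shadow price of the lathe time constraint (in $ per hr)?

9.5

Binding: coolant and lathe time. Non-binding: steel (13 unused), inspection (11 unused).
Slack constraints have shadow price 0 (complementary slackness).
Dual feasibility on the basic columns requires 2·y_coolant + 5·y_lathe time = 56.5, 6·y_coolant + 3·y_lathe time = 55.5.
Solving: y_coolant = 4.5, y_lathe time = 9.5.
Shadow price of lathe time = 9.5.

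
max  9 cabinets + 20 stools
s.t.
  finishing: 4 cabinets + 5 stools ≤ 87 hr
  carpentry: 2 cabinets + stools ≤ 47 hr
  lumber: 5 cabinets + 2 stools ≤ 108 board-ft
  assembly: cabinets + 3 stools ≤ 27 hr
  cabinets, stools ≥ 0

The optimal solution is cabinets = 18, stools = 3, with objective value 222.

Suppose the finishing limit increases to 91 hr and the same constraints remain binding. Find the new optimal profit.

226

Binding: finishing and assembly. Non-binding: carpentry (8 unused), lumber (12 unused).
Since carpentry, lumber are not tight, their duals are 0.
From A_Bᵀ y = c: 4·y_finishing + 1·y_assembly = 9; 5·y_finishing + 3·y_assembly = 20.
This yields shadow prices y_finishing = 1, y_assembly = 5.
Δz = y_finishing·Δb = 1 × (4) = 4, so new z* = 222 + 4 = 226.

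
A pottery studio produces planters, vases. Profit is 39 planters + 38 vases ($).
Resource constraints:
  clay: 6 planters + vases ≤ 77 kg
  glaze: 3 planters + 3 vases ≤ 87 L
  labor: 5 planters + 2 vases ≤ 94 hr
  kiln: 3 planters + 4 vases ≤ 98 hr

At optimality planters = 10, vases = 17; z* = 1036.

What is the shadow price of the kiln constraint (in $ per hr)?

Binding: clay and kiln. Non-binding: glaze (6 unused), labor (10 unused).
Since glaze, labor are not tight, their duals are 0.
From A_Bᵀ y = c: 6·y_clay + 3·y_kiln = 39; 1·y_clay + 4·y_kiln = 38.
→ y_clay = 2 and y_kiln = 9.
Shadow price of kiln = 9.

9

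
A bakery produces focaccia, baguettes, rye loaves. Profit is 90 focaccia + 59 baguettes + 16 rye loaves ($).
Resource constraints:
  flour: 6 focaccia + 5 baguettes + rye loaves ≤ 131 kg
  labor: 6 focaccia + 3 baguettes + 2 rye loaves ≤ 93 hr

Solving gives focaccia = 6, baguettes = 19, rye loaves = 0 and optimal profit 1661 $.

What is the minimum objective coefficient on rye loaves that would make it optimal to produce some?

Check each constraint at x*: flour 131/131 (tight); labor 93/93 (tight).
Dual feasibility on the basic columns requires 6·y_flour + 6·y_labor = 90, 5·y_flour + 3·y_labor = 59.
→ y_flour = 7 and y_labor = 8.
rye loaves enters the basis when its profit ≥ yᵀa₃ = 7·1 + 8·2 = 23.

23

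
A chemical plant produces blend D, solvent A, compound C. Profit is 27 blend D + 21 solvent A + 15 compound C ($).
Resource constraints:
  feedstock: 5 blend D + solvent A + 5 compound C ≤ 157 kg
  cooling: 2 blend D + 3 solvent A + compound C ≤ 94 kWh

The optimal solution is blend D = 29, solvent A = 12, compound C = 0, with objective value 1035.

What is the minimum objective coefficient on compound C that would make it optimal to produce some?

At the optimum: feedstock uses 157 of 157 (binding); cooling uses 94 of 94 (binding).
From A_Bᵀ y = c: 5·y_feedstock + 2·y_cooling = 27; 1·y_feedstock + 3·y_cooling = 21.
This yields shadow prices y_feedstock = 3, y_cooling = 6.
compound C enters the basis when its profit ≥ yᵀa₃ = 3·5 + 6·1 = 21.

21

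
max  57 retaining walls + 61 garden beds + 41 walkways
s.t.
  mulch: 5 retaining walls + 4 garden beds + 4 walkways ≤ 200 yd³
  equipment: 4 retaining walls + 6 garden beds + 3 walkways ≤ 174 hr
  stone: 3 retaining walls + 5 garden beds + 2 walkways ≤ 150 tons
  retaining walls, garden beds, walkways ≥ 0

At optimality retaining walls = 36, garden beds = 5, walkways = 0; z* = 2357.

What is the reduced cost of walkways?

-3.5

At the optimum: mulch uses 200 of 200 (binding); equipment uses 174 of 174 (binding); stone uses 133 of 150 (slack = 17).
Since stone is not tight, its dual is 0.
The binding rows give the dual system: 5·y_mulch + 4·y_equipment = 57 and 4·y_mulch + 6·y_equipment = 61.
→ y_mulch = 7 and y_equipment = 5.5.
Reduced cost of walkways: c₃ − yᵀa₃ = 41 − (7·4 + 5.5·3) = 41 − 44.5 = -3.5.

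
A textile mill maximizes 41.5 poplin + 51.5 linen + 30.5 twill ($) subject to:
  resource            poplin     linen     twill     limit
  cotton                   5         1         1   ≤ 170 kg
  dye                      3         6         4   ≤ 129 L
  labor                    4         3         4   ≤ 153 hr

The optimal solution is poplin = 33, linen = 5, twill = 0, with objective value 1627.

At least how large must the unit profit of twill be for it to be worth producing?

Check each constraint at x*: cotton 170/170 (tight); dye 129/129 (tight); labor 147/153 (slack 6).
Slack constraints have shadow price 0 (complementary slackness).
From A_Bᵀ y = c: 5·y_cotton + 3·y_dye = 41.5; 1·y_cotton + 6·y_dye = 51.5.
This yields shadow prices y_cotton = 3.5, y_dye = 8.
twill enters the basis when its profit ≥ yᵀa₃ = 3.5·1 + 8·4 = 35.5.

35.5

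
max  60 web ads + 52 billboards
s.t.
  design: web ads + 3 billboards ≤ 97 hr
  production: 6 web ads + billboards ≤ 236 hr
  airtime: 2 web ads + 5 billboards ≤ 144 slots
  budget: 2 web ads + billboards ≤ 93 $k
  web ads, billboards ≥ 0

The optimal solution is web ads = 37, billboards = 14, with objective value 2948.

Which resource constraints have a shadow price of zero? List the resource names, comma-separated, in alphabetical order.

budget, design

design: 79/97 (slack 18)
production: 236/236 (binding)
airtime: 144/144 (binding)
budget: 88/93 (slack 5)
By complementary slackness, a constraint with positive slack has shadow price 0 → budget, design.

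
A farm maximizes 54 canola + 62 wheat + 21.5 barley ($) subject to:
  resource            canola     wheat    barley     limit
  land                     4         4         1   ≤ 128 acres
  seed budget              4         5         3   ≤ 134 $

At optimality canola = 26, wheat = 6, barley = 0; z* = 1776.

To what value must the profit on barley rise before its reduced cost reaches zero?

Check each constraint at x*: land 128/128 (tight); seed budget 134/134 (tight).
From A_Bᵀ y = c: 4·y_land + 4·y_seed budget = 54; 4·y_land + 5·y_seed budget = 62.
→ y_land = 5.5 and y_seed budget = 8.
barley enters the basis when its profit ≥ yᵀa₃ = 5.5·1 + 8·3 = 29.5.

29.5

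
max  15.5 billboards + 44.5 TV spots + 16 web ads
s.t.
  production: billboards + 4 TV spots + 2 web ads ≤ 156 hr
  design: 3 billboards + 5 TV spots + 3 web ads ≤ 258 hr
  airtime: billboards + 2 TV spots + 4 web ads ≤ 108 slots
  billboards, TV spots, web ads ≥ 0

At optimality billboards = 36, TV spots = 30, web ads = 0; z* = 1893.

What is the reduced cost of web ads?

-7.5

Check each constraint at x*: production 156/156 (tight); design 258/258 (tight); airtime 96/108 (slack 12).
Since airtime is not tight, its dual is 0.
From A_Bᵀ y = c: 1·y_production + 3·y_design = 15.5; 4·y_production + 5·y_design = 44.5.
→ y_production = 8 and y_design = 2.5.
Reduced cost of web ads: c₃ − yᵀa₃ = 16 − (8·2 + 2.5·3) = 16 − 23.5 = -7.5.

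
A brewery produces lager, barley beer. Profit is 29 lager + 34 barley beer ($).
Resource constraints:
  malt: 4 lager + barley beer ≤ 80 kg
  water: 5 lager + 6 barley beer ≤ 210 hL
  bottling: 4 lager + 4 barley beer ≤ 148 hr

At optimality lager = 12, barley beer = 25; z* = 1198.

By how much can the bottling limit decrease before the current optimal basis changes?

Binding constraints: water, bottling. The basis is B = [[5,6],[4,4]] with det -4.
Per unit decrease in bottling, x* moves by d = (-1.5, 1.25).
The basis stays optimal until lager reaches 0; allowable decrease = 8 hr.

8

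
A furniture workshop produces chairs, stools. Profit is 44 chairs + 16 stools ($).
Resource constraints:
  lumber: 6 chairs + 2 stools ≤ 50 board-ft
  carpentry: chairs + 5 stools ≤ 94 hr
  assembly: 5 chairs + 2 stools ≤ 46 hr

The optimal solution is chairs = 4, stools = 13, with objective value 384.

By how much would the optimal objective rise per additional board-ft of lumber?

Binding: lumber and assembly. Non-binding: carpentry (25 unused).
Since carpentry is not tight, its dual is 0.
Dual feasibility on the basic columns requires 6·y_lumber + 5·y_assembly = 44, 2·y_lumber + 2·y_assembly = 16.
→ y_lumber = 4 and y_assembly = 4.
Shadow price of lumber = 4.

4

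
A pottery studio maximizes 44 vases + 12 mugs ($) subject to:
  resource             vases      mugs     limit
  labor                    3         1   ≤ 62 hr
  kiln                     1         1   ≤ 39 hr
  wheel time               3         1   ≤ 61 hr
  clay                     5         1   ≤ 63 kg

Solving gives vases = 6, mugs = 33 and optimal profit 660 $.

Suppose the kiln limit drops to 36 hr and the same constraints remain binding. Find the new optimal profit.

Binding: kiln and clay. Non-binding: labor (11 unused), wheel time (10 unused).
Slack constraints have shadow price 0 (complementary slackness).
From A_Bᵀ y = c: 1·y_kiln + 5·y_clay = 44; 1·y_kiln + 1·y_clay = 12.
→ y_kiln = 4 and y_clay = 8.
Δz = y_kiln·Δb = 4 × (-3) = -12, so new z* = 660 − 12 = 648.

648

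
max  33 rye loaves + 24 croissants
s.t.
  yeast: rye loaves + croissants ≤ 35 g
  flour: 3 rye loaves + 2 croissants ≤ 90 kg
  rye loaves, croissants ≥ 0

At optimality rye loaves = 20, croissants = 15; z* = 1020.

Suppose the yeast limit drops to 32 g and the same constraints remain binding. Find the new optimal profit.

1002

Check each constraint at x*: yeast 35/35 (tight); flour 90/90 (tight).
The binding rows give the dual system: 1·y_yeast + 3·y_flour = 33 and 1·y_yeast + 2·y_flour = 24.
→ y_yeast = 6 and y_flour = 9.
Δz = y_yeast·Δb = 6 × (-3) = -18, so new z* = 1020 − 18 = 1002.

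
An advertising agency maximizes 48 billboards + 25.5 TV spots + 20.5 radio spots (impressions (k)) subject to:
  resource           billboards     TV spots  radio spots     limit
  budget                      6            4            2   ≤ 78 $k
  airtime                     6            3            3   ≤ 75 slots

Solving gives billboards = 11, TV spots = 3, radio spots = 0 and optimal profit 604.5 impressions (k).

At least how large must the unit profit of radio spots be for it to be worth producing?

Check each constraint at x*: budget 78/78 (tight); airtime 75/75 (tight).
Dual feasibility on the basic columns requires 6·y_budget + 6·y_airtime = 48, 4·y_budget + 3·y_airtime = 25.5.
This yields shadow prices y_budget = 1.5, y_airtime = 6.5.
radio spots enters the basis when its profit ≥ yᵀa₃ = 1.5·2 + 6.5·3 = 22.5.

22.5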